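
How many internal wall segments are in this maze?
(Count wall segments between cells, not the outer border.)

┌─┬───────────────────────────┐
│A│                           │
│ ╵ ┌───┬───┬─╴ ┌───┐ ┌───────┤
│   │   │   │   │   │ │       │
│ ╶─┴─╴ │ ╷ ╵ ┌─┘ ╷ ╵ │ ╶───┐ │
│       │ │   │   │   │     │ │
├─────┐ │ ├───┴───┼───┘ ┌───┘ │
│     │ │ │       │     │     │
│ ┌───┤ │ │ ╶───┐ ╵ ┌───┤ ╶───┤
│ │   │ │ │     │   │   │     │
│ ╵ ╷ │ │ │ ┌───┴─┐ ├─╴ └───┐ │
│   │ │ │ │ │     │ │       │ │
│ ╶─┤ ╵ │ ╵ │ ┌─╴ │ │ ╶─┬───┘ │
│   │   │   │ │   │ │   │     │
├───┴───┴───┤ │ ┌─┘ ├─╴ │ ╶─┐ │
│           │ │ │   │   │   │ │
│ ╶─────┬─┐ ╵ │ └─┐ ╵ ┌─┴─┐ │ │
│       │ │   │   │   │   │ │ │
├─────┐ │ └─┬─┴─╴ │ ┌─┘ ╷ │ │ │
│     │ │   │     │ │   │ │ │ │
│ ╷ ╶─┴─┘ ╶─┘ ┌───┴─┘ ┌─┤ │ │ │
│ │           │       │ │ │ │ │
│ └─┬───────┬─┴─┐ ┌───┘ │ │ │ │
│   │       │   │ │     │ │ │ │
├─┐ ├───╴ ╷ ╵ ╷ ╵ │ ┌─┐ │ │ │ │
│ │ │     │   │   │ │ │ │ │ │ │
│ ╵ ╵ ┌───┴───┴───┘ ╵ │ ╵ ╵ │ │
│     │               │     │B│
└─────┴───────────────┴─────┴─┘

Counting internal wall segments:
Total internal walls: 182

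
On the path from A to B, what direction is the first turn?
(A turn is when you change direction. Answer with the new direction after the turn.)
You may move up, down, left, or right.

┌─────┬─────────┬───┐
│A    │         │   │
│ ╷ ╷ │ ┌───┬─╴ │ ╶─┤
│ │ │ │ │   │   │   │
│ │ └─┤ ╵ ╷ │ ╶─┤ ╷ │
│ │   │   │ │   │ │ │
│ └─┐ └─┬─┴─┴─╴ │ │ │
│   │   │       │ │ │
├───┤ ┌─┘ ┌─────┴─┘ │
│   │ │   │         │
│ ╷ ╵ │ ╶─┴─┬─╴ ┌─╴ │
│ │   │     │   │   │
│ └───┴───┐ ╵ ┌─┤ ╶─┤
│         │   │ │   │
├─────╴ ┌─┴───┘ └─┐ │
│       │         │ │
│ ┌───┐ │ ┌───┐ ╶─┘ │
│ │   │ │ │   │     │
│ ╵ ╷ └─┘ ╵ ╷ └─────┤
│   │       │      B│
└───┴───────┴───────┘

Directions: right, down, down, right, down, down, down, left, up, left, down, down, right, right, right, down, left, left, left, down, down, right, up, right, down, right, right, right, up, right, down, right, right, right
First turn direction: down

Solution:

┌─────┬─────────┬───┐
│A ↓  │         │   │
│ ╷ ╷ │ ┌───┬─╴ │ ╶─┤
│ │↓│ │ │   │   │   │
│ │ └─┤ ╵ ╷ │ ╶─┤ ╷ │
│ │↳ ↓│   │ │   │ │ │
│ └─┐ └─┬─┴─┴─╴ │ │ │
│   │↓  │       │ │ │
├───┤ ┌─┘ ┌─────┴─┘ │
│↓ ↰│↓│   │         │
│ ╷ ╵ │ ╶─┴─┬─╴ ┌─╴ │
│↓│↑ ↲│     │   │   │
│ └───┴───┐ ╵ ┌─┤ ╶─┤
│↳ → → ↓  │   │ │   │
├─────╴ ┌─┴───┘ └─┐ │
│↓ ← ← ↲│         │ │
│ ┌───┐ │ ┌───┐ ╶─┘ │
│↓│↱ ↓│ │ │↱ ↓│     │
│ ╵ ╷ └─┘ ╵ ╷ └─────┤
│↳ ↑│↳ → → ↑│↳ → → B│
└───┴───────┴───────┘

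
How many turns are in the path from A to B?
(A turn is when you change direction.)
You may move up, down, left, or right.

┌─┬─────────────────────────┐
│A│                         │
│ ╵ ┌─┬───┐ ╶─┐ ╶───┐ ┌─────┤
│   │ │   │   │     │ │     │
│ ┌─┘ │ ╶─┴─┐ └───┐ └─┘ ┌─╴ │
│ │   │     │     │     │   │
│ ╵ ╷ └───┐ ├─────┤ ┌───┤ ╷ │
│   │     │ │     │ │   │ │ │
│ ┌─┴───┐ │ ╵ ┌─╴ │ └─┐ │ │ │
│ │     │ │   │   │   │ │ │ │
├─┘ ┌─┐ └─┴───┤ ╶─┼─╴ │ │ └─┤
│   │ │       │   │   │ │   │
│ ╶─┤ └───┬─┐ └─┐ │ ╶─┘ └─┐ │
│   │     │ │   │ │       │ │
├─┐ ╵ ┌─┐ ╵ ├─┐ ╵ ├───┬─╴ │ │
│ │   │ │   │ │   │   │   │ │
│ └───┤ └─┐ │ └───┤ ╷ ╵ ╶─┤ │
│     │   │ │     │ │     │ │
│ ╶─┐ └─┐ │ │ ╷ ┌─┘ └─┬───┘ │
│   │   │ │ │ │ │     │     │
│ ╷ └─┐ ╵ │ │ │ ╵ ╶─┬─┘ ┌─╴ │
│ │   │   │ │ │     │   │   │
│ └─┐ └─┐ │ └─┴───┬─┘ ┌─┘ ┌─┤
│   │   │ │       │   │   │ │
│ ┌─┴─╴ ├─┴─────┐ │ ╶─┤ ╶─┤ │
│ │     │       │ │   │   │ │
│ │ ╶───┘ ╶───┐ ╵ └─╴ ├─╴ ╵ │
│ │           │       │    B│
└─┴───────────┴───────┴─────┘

Directions: down, right, up, right, right, right, right, right, right, down, right, right, down, right, right, up, right, right, down, left, down, down, down, right, down, down, down, down, down, left, down, left, down, right, down, right
Number of turns: 21

Solution:

┌─┬─────────────────────────┐
│A│↱ → → → → → ↓            │
│ ╵ ┌─┬───┐ ╶─┐ ╶───┐ ┌─────┤
│↳ ↑│ │   │   │↳ → ↓│ │↱ → ↓│
│ ┌─┘ │ ╶─┴─┐ └───┐ └─┘ ┌─╴ │
│ │   │     │     │↳ → ↑│↓ ↲│
│ ╵ ╷ └───┐ ├─────┤ ┌───┤ ╷ │
│   │     │ │     │ │   │↓│ │
│ ┌─┴───┐ │ ╵ ┌─╴ │ └─┐ │ │ │
│ │     │ │   │   │   │ │↓│ │
├─┘ ┌─┐ └─┴───┤ ╶─┼─╴ │ │ └─┤
│   │ │       │   │   │ │↳ ↓│
│ ╶─┤ └───┬─┐ └─┐ │ ╶─┘ └─┐ │
│   │     │ │   │ │       │↓│
├─┐ ╵ ┌─┐ ╵ ├─┐ ╵ ├───┬─╴ │ │
│ │   │ │   │ │   │   │   │↓│
│ └───┤ └─┐ │ └───┤ ╷ ╵ ╶─┤ │
│     │   │ │     │ │     │↓│
│ ╶─┐ └─┐ │ │ ╷ ┌─┘ └─┬───┘ │
│   │   │ │ │ │ │     │    ↓│
│ ╷ └─┐ ╵ │ │ │ ╵ ╶─┬─┘ ┌─╴ │
│ │   │   │ │ │     │   │↓ ↲│
│ └─┐ └─┐ │ └─┴───┬─┘ ┌─┘ ┌─┤
│   │   │ │       │   │↓ ↲│ │
│ ┌─┴─╴ ├─┴─────┐ │ ╶─┤ ╶─┤ │
│ │     │       │ │   │↳ ↓│ │
│ │ ╶───┘ ╶───┐ ╵ └─╴ ├─╴ ╵ │
│ │           │       │  ↳ B│
└─┴───────────┴───────┴─────┘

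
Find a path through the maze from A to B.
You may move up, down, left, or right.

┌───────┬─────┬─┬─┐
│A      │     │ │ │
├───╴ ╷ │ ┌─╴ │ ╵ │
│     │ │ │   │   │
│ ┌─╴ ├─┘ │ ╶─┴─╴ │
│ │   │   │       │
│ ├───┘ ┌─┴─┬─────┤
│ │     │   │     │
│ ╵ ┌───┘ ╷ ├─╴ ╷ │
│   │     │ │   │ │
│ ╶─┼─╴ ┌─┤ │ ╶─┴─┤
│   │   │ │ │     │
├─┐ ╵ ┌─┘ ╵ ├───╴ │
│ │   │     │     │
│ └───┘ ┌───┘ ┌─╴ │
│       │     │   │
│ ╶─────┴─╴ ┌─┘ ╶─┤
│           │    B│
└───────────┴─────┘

Finding the shortest path through the maze:
Path length: 42 steps
Directions: right → right → down → left → left → down → down → down → down → right → down → right → up → right → up → right → up → right → down → down → down → left → left → down → left → left → left → down → right → right → right → right → right → up → right → up → right → right → down → left → down → right

Solution:

┌───────┬─────┬─┬─┐
│A → ↓  │     │ │ │
├───╴ ╷ │ ┌─╴ │ ╵ │
│↓ ← ↲│ │ │   │   │
│ ┌─╴ ├─┘ │ ╶─┴─╴ │
│↓│   │   │       │
│ ├───┘ ┌─┴─┬─────┤
│↓│     │↱ ↓│     │
│ ╵ ┌───┘ ╷ ├─╴ ╷ │
│↓  │  ↱ ↑│↓│   │ │
│ ╶─┼─╴ ┌─┤ │ ╶─┴─┤
│↳ ↓│↱ ↑│ │↓│     │
├─┐ ╵ ┌─┘ ╵ ├───╴ │
│ │↳ ↑│↓ ← ↲│↱ → ↓│
│ └───┘ ┌───┘ ┌─╴ │
│↓ ← ← ↲│  ↱ ↑│↓ ↲│
│ ╶─────┴─╴ ┌─┘ ╶─┤
│↳ → → → → ↑│  ↳ B│
└───────────┴─────┘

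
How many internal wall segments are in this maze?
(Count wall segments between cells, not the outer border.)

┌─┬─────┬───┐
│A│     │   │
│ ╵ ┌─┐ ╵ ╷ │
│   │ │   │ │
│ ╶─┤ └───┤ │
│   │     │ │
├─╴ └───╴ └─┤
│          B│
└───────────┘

Counting internal wall segments:
Total internal walls: 15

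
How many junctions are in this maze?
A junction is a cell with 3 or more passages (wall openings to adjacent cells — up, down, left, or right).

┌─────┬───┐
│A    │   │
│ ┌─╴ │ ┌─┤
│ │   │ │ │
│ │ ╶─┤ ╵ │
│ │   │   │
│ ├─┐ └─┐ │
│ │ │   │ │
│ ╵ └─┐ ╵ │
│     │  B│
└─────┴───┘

Checking each cell for number of passages:

Junctions found (3+ passages):
  (2, 4): 3 passages
  (4, 1): 3 passages
Total junctions: 2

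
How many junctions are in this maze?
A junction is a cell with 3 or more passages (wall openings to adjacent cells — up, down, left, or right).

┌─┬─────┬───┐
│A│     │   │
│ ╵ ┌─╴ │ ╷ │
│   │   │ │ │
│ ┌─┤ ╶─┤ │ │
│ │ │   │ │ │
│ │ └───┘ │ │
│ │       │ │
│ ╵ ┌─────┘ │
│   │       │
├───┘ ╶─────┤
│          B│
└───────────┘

Checking each cell for number of passages:

Junctions found (3+ passages):
  (1, 0): 3 passages
  (3, 1): 3 passages
  (5, 2): 3 passages
Total junctions: 3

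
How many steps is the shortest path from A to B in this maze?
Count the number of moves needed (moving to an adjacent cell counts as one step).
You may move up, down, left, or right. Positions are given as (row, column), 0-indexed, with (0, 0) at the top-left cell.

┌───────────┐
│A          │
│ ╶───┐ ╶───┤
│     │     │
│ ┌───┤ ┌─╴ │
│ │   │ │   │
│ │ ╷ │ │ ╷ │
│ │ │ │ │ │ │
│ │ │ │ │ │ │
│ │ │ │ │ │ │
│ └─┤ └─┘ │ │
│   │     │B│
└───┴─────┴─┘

Using BFS to find shortest path:
Start: (0, 0), End: (5, 5)
Path found:
(0,0) → (0,1) → (0,2) → (0,3) → (1,3) → (1,4) → (1,5) → (2,5) → (3,5) → (4,5) → (5,5)
Number of steps: 10

Solution:

┌───────────┐
│A → → ↓    │
│ ╶───┐ ╶───┤
│     │↳ → ↓│
│ ┌───┤ ┌─╴ │
│ │   │ │  ↓│
│ │ ╷ │ │ ╷ │
│ │ │ │ │ │↓│
│ │ │ │ │ │ │
│ │ │ │ │ │↓│
│ └─┤ └─┘ │ │
│   │     │B│
└───┴─────┴─┘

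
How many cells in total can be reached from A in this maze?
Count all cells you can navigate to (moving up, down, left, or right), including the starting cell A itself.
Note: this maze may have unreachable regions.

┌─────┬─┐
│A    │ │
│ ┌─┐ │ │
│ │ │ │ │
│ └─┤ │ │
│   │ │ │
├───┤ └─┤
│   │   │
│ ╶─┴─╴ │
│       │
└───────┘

Using BFS/flood-fill to find all reachable cells from A:
Maze size: 5 × 4 = 20 total cells
4 cell(s) are walled off and cannot be reached from A.
Reachable cells: 16

Reachable region (· marks reachable cells):

┌─────┬─┐
│A · ·│ │
│ ┌─┐ │ │
│·│ │·│ │
│ └─┤ │ │
│· ·│·│ │
├───┤ └─┤
│· ·│· ·│
│ ╶─┴─╴ │
│· · · ·│
└───────┘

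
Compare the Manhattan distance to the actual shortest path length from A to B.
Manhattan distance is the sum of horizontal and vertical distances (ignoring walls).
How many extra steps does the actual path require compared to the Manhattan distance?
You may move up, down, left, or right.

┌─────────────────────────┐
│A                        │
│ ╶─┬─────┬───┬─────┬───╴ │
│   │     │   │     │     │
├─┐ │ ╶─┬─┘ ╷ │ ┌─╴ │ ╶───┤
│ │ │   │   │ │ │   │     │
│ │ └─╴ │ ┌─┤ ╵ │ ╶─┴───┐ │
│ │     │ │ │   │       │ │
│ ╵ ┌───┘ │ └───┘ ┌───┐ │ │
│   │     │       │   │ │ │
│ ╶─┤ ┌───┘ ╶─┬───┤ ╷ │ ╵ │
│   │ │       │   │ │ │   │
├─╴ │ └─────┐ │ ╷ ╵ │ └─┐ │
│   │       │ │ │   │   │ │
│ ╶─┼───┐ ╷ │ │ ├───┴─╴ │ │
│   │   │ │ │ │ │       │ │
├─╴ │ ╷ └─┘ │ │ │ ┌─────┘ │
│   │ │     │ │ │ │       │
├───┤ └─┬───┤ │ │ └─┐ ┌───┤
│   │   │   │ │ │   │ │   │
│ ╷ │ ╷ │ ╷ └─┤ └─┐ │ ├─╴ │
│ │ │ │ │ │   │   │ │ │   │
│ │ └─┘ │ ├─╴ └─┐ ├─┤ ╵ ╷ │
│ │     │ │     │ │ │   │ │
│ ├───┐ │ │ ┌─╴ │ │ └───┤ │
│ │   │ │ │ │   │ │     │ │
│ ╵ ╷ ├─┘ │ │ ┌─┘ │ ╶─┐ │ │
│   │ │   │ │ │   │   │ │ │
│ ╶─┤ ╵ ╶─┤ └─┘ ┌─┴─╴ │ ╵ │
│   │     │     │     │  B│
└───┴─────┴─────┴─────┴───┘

Manhattan distance: |14 - 0| + |12 - 0| = 26
Actual path length: 36
Extra steps: 36 - 26 = 10

Solution:

┌─────────────────────────┐
│A → → → → → → → → → → → ↓│
│ ╶─┬─────┬───┬─────┬───╴ │
│   │     │   │     │↓ ← ↲│
├─┐ │ ╶─┬─┘ ╷ │ ┌─╴ │ ╶───┤
│ │ │   │   │ │ │   │↳ → ↓│
│ │ └─╴ │ ┌─┤ ╵ │ ╶─┴───┐ │
│ │     │ │ │   │       │↓│
│ ╵ ┌───┘ │ └───┘ ┌───┐ │ │
│   │     │       │   │ │↓│
│ ╶─┤ ┌───┘ ╶─┬───┤ ╷ │ ╵ │
│   │ │       │   │ │ │  ↓│
├─╴ │ └─────┐ │ ╷ ╵ │ └─┐ │
│   │       │ │ │   │   │↓│
│ ╶─┼───┐ ╷ │ │ ├───┴─╴ │ │
│   │   │ │ │ │ │       │↓│
├─╴ │ ╷ └─┘ │ │ │ ┌─────┘ │
│   │ │     │ │ │ │  ↓ ← ↲│
├───┤ └─┬───┤ │ │ └─┐ ┌───┤
│   │   │   │ │ │   │↓│   │
│ ╷ │ ╷ │ ╷ └─┤ └─┐ │ ├─╴ │
│ │ │ │ │ │   │   │ │↓│↱ ↓│
│ │ └─┘ │ ├─╴ └─┐ ├─┤ ╵ ╷ │
│ │     │ │     │ │ │↳ ↑│↓│
│ ├───┐ │ │ ┌─╴ │ │ └───┤ │
│ │   │ │ │ │   │ │     │↓│
│ ╵ ╷ ├─┘ │ │ ┌─┘ │ ╶─┐ │ │
│   │ │   │ │ │   │   │ │↓│
│ ╶─┤ ╵ ╶─┤ └─┘ ┌─┴─╴ │ ╵ │
│   │     │     │     │  B│
└───┴─────┴─────┴─────┴───┘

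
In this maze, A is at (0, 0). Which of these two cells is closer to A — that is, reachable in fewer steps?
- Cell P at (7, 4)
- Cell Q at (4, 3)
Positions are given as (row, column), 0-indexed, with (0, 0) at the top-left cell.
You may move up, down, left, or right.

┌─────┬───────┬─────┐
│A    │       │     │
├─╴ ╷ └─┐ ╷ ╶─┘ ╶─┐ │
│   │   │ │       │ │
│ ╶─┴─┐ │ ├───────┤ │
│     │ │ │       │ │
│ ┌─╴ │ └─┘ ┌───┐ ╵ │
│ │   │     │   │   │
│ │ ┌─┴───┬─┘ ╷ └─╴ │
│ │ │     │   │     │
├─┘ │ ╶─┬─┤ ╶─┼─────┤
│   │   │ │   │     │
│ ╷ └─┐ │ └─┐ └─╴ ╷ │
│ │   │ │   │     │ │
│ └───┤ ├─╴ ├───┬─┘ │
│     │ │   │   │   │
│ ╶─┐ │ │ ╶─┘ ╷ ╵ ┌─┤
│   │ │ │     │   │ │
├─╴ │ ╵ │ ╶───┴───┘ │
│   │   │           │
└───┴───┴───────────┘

Shortest path A → P at (7, 4): 39 steps
Shortest path A → Q at (4, 3): 25 steps

Q is closer (25 steps vs 39 steps).

Path to P:

┌─────┬───────┬─────┐
│A → ↓│       │     │
├─╴ ╷ └─┐ ╷ ╶─┘ ╶─┐ │
│   │↳ ↓│ │       │ │
│ ╶─┴─┐ │ ├───────┤ │
│     │↓│ │↱ → → ↓│ │
│ ┌─╴ │ └─┘ ┌───┐ ╵ │
│ │   │↳ → ↑│↓ ↰│↳ ↓│
│ │ ┌─┴───┬─┘ ╷ └─╴ │
│ │ │     │↓ ↲│↑ ← ↲│
├─┘ │ ╶─┬─┤ ╶─┼─────┤
│   │   │ │↳ ↓│  ↱ ↓│
│ ╷ └─┐ │ └─┐ └─╴ ╷ │
│ │   │ │   │↳ → ↑│↓│
│ └───┤ ├─╴ ├───┬─┘ │
│     │ │P  │↓ ↰│↓ ↲│
│ ╶─┐ │ │ ╶─┘ ╷ ╵ ┌─┤
│   │ │ │↑ ← ↲│↑ ↲│ │
├─╴ │ ╵ │ ╶───┴───┘ │
│   │   │           │
└───┴───┴───────────┘

Path to Q:

┌─────┬───────┬─────┐
│A ↓  │       │     │
├─╴ ╷ └─┐ ╷ ╶─┘ ╶─┐ │
│↓ ↲│   │ │       │ │
│ ╶─┴─┐ │ ├───────┤ │
│↳ → ↓│ │ │       │ │
│ ┌─╴ │ └─┘ ┌───┐ ╵ │
│ │↓ ↲│     │   │   │
│ │ ┌─┴───┬─┘ ╷ └─╴ │
│ │↓│↱ Q  │   │     │
├─┘ │ ╶─┬─┤ ╶─┼─────┤
│↓ ↲│↑ ↰│ │   │     │
│ ╷ └─┐ │ └─┐ └─╴ ╷ │
│↓│   │↑│   │     │ │
│ └───┤ ├─╴ ├───┬─┘ │
│↳ → ↓│↑│   │   │   │
│ ╶─┐ │ │ ╶─┘ ╷ ╵ ┌─┤
│   │↓│↑│     │   │ │
├─╴ │ ╵ │ ╶───┴───┘ │
│   │↳ ↑│           │
└───┴───┴───────────┘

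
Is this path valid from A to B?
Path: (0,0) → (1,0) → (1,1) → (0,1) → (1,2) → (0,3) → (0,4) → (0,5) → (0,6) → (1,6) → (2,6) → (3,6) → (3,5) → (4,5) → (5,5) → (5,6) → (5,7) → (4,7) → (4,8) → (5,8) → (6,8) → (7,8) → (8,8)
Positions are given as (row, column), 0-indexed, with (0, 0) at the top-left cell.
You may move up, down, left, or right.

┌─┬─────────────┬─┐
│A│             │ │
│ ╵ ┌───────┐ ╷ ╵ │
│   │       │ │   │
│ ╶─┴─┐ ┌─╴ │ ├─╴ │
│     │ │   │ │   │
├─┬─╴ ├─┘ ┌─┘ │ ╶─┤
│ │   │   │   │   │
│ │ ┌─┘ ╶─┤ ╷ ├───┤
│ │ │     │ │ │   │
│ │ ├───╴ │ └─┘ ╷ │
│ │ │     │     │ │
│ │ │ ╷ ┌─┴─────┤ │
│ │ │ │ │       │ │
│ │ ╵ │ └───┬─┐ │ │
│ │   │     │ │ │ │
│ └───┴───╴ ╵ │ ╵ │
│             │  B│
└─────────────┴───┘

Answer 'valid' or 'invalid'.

Checking path validity:
Result: Invalid move at step 4: cannot move from (0, 1) to (1, 2).

invalid

Correct solution:

┌─┬─────────────┬─┐
│A│↱ → → → → ↓  │ │
│ ╵ ┌───────┐ ╷ ╵ │
│↳ ↑│       │↓│   │
│ ╶─┴─┐ ┌─╴ │ ├─╴ │
│     │ │   │↓│   │
├─┬─╴ ├─┘ ┌─┘ │ ╶─┤
│ │   │   │↓ ↲│   │
│ │ ┌─┘ ╶─┤ ╷ ├───┤
│ │ │     │↓│ │↱ ↓│
│ │ ├───╴ │ └─┘ ╷ │
│ │ │     │↳ → ↑│↓│
│ │ │ ╷ ┌─┴─────┤ │
│ │ │ │ │       │↓│
│ │ ╵ │ └───┬─┐ │ │
│ │   │     │ │ │↓│
│ └───┴───╴ ╵ │ ╵ │
│             │  B│
└─────────────┴───┘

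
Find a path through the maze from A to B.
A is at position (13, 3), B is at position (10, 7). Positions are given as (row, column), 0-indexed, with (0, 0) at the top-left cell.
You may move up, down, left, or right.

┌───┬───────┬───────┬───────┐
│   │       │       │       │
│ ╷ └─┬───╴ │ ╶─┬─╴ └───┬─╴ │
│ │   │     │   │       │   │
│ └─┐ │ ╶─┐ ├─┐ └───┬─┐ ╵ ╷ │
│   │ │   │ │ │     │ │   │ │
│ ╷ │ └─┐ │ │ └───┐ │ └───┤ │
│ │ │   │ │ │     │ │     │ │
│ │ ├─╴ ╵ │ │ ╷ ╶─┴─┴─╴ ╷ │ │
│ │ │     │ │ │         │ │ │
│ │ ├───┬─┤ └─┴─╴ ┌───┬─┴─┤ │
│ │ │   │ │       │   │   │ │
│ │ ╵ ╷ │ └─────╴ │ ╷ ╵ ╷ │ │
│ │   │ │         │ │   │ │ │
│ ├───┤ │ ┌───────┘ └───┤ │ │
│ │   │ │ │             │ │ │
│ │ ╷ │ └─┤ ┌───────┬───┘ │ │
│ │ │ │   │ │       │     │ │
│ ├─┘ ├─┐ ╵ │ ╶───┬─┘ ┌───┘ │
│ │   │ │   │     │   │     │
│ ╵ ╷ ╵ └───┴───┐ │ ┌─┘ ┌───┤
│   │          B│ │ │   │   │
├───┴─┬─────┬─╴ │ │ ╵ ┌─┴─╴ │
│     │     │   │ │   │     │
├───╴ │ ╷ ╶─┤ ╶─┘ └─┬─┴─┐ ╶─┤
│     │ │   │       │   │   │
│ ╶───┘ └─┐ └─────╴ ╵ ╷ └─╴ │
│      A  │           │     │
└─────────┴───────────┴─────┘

Finding the shortest path from (13, 3) to (10, 7):
Path length: 17 steps
Directions: up → up → right → down → right → down → right → right → right → right → up → left → left → left → up → right → up

Solution:

┌───┬───────┬───────┬───────┐
│   │       │       │       │
│ ╷ └─┬───╴ │ ╶─┬─╴ └───┬─╴ │
│ │   │     │   │       │   │
│ └─┐ │ ╶─┐ ├─┐ └───┬─┐ ╵ ╷ │
│   │ │   │ │ │     │ │   │ │
│ ╷ │ └─┐ │ │ └───┐ │ └───┤ │
│ │ │   │ │ │     │ │     │ │
│ │ ├─╴ ╵ │ │ ╷ ╶─┴─┴─╴ ╷ │ │
│ │ │     │ │ │         │ │ │
│ │ ├───┬─┤ └─┴─╴ ┌───┬─┴─┤ │
│ │ │   │ │       │   │   │ │
│ │ ╵ ╷ │ └─────╴ │ ╷ ╵ ╷ │ │
│ │   │ │         │ │   │ │ │
│ ├───┤ │ ┌───────┘ └───┤ │ │
│ │   │ │ │             │ │ │
│ │ ╷ │ └─┤ ┌───────┬───┘ │ │
│ │ │ │   │ │       │     │ │
│ ├─┘ ├─┐ ╵ │ ╶───┬─┘ ┌───┘ │
│ │   │ │   │     │   │     │
│ ╵ ╷ ╵ └───┴───┐ │ ┌─┘ ┌───┤
│   │          B│ │ │   │   │
├───┴─┬─────┬─╴ │ │ ╵ ┌─┴─╴ │
│     │↱ ↓  │↱ ↑│ │   │     │
├───╴ │ ╷ ╶─┤ ╶─┘ └─┬─┴─┐ ╶─┤
│     │↑│↳ ↓│↑ ← ← ↰│   │   │
│ ╶───┘ └─┐ └─────╴ ╵ ╷ └─╴ │
│      A  │↳ → → → ↑  │     │
└─────────┴───────────┴─────┘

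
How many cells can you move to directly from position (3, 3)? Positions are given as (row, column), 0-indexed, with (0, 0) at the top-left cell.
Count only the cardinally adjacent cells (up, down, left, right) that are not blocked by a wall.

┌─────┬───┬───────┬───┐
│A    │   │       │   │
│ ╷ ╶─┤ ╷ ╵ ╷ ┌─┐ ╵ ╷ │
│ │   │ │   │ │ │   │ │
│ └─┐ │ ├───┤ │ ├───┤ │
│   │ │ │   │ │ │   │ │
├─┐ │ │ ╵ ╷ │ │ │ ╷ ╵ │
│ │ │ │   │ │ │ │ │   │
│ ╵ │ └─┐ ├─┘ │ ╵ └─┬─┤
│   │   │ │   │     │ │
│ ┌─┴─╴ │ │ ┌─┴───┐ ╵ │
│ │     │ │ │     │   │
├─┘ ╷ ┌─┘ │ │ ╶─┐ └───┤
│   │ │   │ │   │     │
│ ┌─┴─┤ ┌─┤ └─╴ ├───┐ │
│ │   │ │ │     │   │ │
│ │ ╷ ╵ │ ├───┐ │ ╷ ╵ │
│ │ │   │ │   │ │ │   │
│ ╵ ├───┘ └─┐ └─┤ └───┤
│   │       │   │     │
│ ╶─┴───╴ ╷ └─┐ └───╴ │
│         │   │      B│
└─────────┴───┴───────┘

Checking passable neighbors of (3, 3):
Neighbors: (2, 3), (3, 4)
Count: 2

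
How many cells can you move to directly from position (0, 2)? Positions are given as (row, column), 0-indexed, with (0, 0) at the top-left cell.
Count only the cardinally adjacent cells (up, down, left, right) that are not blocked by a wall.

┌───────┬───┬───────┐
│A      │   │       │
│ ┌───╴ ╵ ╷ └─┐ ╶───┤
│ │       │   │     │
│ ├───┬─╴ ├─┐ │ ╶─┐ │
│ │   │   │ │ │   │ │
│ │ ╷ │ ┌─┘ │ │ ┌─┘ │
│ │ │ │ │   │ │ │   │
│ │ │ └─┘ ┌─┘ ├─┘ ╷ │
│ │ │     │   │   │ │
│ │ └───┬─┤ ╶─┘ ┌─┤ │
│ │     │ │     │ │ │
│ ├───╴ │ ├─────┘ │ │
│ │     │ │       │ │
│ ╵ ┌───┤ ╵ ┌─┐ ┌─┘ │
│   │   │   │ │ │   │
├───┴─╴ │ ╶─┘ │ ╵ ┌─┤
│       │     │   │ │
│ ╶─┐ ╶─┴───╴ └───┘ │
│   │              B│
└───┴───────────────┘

Checking passable neighbors of (0, 2):
Neighbors: (0, 1), (0, 3)
Count: 2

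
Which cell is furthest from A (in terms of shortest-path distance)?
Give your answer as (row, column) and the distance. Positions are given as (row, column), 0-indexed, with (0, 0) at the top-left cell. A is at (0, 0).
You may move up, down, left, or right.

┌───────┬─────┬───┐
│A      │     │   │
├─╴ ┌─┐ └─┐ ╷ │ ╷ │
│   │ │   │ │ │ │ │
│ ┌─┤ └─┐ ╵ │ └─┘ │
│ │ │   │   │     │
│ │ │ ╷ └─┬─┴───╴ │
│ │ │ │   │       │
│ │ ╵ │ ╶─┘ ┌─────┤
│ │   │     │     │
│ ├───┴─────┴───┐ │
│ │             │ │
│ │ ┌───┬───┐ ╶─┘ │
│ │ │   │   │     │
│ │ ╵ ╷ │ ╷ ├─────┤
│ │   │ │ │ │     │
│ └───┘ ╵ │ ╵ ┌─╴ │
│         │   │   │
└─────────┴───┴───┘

Computing BFS distances from A to all cells:
Furthest cell: (4, 6)
Distance: 32 steps

Path from A to the furthest cell:

┌───────┬─────┬───┐
│A ↓    │     │   │
├─╴ ┌─┐ └─┐ ╷ │ ╷ │
│↓ ↲│ │   │ │ │ │ │
│ ┌─┤ └─┐ ╵ │ └─┘ │
│↓│ │   │   │     │
│ │ │ ╷ └─┬─┴───╴ │
│↓│ │ │   │       │
│ │ ╵ │ ╶─┘ ┌─────┤
│↓│   │     │B ← ↰│
│ ├───┴─────┴───┐ │
│↓│↱ → → → → ↓  │↑│
│ │ ┌───┬───┐ ╶─┘ │
│↓│↑│↓ ↰│   │↳ → ↑│
│ │ ╵ ╷ │ ╷ ├─────┤
│↓│↑ ↲│↑│ │ │     │
│ └───┘ ╵ │ ╵ ┌─╴ │
│↳ → → ↑  │   │   │
└─────────┴───┴───┘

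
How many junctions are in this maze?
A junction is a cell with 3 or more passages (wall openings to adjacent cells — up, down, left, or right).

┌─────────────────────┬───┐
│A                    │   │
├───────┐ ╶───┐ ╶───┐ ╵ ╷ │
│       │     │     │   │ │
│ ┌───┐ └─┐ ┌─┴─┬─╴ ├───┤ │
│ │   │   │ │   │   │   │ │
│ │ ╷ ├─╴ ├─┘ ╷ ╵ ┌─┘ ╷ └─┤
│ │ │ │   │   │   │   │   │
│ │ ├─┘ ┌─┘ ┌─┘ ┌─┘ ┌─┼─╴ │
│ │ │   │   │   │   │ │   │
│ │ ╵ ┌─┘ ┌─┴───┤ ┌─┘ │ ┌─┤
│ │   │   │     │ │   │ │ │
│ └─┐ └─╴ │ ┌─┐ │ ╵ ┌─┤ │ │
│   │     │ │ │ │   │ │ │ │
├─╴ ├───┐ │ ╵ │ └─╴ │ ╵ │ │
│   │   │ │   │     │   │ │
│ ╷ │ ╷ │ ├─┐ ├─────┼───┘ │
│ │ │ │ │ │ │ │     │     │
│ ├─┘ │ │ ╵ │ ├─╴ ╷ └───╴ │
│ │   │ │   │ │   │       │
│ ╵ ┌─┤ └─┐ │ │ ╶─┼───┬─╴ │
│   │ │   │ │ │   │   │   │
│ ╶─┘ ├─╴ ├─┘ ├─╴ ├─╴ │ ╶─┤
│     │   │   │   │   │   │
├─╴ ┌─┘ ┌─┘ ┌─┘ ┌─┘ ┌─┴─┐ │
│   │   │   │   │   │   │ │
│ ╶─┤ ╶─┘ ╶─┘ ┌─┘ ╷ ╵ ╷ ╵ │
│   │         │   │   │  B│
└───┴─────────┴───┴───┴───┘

Checking each cell for number of passages:

Junctions found (3+ passages):
  (0, 4): 3 passages
  (0, 7): 3 passages
  (1, 5): 3 passages
  (3, 7): 3 passages
  (5, 2): 3 passages
  (5, 4): 3 passages
  (6, 4): 3 passages
  (6, 9): 3 passages
  (7, 1): 3 passages
  (7, 6): 3 passages
  (8, 8): 3 passages
  (8, 12): 3 passages
  (9, 5): 3 passages
  (9, 12): 3 passages
  (10, 0): 3 passages
  (11, 1): 3 passages
  (12, 9): 3 passages
  (13, 4): 3 passages
Total junctions: 18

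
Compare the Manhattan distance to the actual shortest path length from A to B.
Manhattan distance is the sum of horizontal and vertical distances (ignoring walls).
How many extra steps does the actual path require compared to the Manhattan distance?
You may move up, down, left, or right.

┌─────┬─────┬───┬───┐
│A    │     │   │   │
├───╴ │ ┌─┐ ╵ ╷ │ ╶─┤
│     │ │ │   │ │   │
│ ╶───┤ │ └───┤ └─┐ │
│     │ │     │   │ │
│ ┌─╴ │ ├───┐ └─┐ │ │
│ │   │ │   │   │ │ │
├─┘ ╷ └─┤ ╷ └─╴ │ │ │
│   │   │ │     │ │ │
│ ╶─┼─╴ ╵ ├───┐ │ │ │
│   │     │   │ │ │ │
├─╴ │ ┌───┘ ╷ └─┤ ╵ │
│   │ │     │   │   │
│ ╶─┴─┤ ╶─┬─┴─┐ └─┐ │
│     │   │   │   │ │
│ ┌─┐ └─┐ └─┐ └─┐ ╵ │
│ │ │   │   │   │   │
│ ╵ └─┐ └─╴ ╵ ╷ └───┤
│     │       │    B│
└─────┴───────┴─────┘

Manhattan distance: |9 - 0| + |9 - 0| = 18
Actual path length: 30
Extra steps: 30 - 18 = 12

Solution:

┌─────┬─────┬───┬───┐
│A → ↓│     │   │   │
├───╴ │ ┌─┐ ╵ ╷ │ ╶─┤
│↓ ← ↲│ │ │   │ │   │
│ ╶───┤ │ └───┤ └─┐ │
│↳ → ↓│ │     │   │ │
│ ┌─╴ │ ├───┐ └─┐ │ │
│ │↓ ↲│ │   │   │ │ │
├─┘ ╷ └─┤ ╷ └─╴ │ │ │
│↓ ↲│   │ │     │ │ │
│ ╶─┼─╴ ╵ ├───┐ │ │ │
│↳ ↓│     │   │ │ │ │
├─╴ │ ┌───┘ ╷ └─┤ ╵ │
│↓ ↲│ │     │   │   │
│ ╶─┴─┤ ╶─┬─┴─┐ └─┐ │
│↳ → ↓│   │   │   │ │
│ ┌─┐ └─┐ └─┐ └─┐ ╵ │
│ │ │↳ ↓│   │↱ ↓│   │
│ ╵ └─┐ └─╴ ╵ ╷ └───┤
│     │↳ → → ↑│↳ → B│
└─────┴───────┴─────┘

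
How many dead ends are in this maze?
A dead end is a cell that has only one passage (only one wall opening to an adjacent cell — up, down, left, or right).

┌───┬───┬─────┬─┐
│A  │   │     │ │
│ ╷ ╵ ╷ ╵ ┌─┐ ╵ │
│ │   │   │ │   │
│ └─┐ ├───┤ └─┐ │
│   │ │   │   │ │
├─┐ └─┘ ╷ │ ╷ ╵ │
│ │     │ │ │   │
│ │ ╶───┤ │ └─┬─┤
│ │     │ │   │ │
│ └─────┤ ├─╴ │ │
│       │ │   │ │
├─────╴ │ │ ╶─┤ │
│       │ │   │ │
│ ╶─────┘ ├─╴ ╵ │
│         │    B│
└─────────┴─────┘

Checking each cell for number of passages:

Dead ends found at positions:
  (0, 7)
  (1, 5)
  (2, 2)
  (3, 0)
  (4, 3)
  (4, 7)
  (7, 5)
Total dead ends: 7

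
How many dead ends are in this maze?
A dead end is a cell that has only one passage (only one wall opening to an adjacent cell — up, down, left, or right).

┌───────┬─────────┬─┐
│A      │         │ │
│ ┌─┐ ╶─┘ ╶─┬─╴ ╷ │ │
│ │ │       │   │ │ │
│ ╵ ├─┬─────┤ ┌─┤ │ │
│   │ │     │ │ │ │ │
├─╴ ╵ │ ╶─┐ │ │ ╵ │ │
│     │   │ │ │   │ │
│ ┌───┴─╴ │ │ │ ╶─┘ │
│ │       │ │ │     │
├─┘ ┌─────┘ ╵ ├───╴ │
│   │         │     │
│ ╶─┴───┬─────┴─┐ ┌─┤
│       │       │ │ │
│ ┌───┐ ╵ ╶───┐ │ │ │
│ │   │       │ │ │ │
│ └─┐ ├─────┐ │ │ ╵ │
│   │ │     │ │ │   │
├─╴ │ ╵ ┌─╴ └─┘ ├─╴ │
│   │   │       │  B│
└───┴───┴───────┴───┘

Checking each cell for number of passages:

Dead ends found at positions:
  (0, 3)
  (0, 9)
  (1, 1)
  (1, 5)
  (2, 2)
  (2, 7)
  (4, 0)
  (5, 2)
  (5, 7)
  (6, 9)
  (7, 1)
  (8, 6)
  (9, 0)
  (9, 4)
  (9, 8)
Total dead ends: 15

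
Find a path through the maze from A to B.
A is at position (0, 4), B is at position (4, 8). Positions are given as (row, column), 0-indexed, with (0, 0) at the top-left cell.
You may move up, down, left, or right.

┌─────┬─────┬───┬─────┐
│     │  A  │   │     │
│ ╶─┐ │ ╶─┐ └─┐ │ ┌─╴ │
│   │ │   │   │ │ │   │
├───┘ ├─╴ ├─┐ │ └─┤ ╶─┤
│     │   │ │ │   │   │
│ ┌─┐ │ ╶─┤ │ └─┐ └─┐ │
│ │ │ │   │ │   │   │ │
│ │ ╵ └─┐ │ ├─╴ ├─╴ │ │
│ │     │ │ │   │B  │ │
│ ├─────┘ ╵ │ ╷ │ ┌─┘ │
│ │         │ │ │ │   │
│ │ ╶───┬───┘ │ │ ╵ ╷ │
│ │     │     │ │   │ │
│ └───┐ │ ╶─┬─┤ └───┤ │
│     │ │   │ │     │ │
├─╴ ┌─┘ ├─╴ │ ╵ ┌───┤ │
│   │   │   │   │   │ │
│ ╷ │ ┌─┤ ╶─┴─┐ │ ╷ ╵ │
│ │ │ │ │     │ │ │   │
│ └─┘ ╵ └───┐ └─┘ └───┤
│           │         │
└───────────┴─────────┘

Finding the shortest path from (0, 4) to (4, 8):
Path length: 36 steps
Directions: right → down → right → down → down → right → down → left → down → down → left → left → down → right → down → left → down → right → right → down → right → right → up → up → right → down → right → up → up → up → up → left → down → left → up → up

Solution:

┌─────┬─────┬───┬─────┐
│     │  A ↓│   │     │
│ ╶─┐ │ ╶─┐ └─┐ │ ┌─╴ │
│   │ │   │↳ ↓│ │ │   │
├───┘ ├─╴ ├─┐ │ └─┤ ╶─┤
│     │   │ │↓│   │   │
│ ┌─┐ │ ╶─┤ │ └─┐ └─┐ │
│ │ │ │   │ │↳ ↓│   │ │
│ │ ╵ └─┐ │ ├─╴ ├─╴ │ │
│ │     │ │ │↓ ↲│B  │ │
│ ├─────┘ ╵ │ ╷ │ ┌─┘ │
│ │         │↓│ │↑│↓ ↰│
│ │ ╶───┬───┘ │ │ ╵ ╷ │
│ │     │↓ ← ↲│ │↑ ↲│↑│
│ └───┐ │ ╶─┬─┤ └───┤ │
│     │ │↳ ↓│ │     │↑│
├─╴ ┌─┘ ├─╴ │ ╵ ┌───┤ │
│   │   │↓ ↲│   │↱ ↓│↑│
│ ╷ │ ┌─┤ ╶─┴─┐ │ ╷ ╵ │
│ │ │ │ │↳ → ↓│ │↑│↳ ↑│
│ └─┘ ╵ └───┐ └─┘ └───┤
│           │↳ → ↑    │
└───────────┴─────────┘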